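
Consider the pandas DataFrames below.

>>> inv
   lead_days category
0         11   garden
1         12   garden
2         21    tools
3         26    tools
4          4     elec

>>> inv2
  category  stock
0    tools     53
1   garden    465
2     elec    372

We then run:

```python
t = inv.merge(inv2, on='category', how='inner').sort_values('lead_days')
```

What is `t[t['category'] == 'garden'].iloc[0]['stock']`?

465

merge on 'category' (how='inner') → 5 rows:
   lead_days category  stock
0         11   garden    465
1         12   garden    465
2         21    tools     53
3         26    tools     53
4          4     elec    372
sort by lead_days:
   lead_days category  stock
4          4     elec    372
0         11   garden    465
1         12   garden    465
2         21    tools     53
3         26    tools     53
filter rows where category == 'garden':
   lead_days category  stock
0         11   garden    465
1         12   garden    465
Then the value at position 0, column 'stock': 465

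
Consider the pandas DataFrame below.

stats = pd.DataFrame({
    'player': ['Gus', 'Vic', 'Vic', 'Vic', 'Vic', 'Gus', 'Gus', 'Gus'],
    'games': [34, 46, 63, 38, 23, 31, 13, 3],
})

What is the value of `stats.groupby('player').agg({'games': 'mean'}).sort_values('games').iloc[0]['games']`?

group by player, mean of games:
        games
player       
Gus     20.25
Vic     42.50
sort by games:
        games
player       
Gus     20.25
Vic     42.50
Taking the value at position 0, column 'games' gives 20.25.

20.25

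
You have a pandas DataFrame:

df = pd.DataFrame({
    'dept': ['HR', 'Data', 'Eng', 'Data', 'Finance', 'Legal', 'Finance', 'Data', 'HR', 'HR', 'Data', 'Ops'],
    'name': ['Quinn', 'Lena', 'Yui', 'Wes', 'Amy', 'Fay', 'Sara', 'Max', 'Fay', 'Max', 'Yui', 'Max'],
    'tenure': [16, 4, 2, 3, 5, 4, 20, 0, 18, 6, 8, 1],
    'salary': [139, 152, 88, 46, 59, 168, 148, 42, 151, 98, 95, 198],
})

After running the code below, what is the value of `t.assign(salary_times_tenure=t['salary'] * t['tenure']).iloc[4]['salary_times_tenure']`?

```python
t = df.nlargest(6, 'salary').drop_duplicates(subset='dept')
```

2960

take 6 rows with largest salary:
       dept   name  tenure  salary
11      Ops    Max       1     198
5     Legal    Fay       4     168
1      Data   Lena       4     152
8        HR    Fay      18     151
6   Finance   Sara      20     148
0        HR  Quinn      16     139
drop duplicate dept (keep=first):
       dept  name  tenure  salary
11      Ops   Max       1     198
5     Legal   Fay       4     168
1      Data  Lena       4     152
8        HR   Fay      18     151
6   Finance  Sara      20     148
add column salary_times_tenure = t['salary'] * t['tenure']:
       dept  name  tenure  salary  salary_times_tenure
11      Ops   Max       1     198                  198
5     Legal   Fay       4     168                  672
1      Data  Lena       4     152                  608
8        HR   Fay      18     151                 2718
6   Finance  Sara      20     148                 2960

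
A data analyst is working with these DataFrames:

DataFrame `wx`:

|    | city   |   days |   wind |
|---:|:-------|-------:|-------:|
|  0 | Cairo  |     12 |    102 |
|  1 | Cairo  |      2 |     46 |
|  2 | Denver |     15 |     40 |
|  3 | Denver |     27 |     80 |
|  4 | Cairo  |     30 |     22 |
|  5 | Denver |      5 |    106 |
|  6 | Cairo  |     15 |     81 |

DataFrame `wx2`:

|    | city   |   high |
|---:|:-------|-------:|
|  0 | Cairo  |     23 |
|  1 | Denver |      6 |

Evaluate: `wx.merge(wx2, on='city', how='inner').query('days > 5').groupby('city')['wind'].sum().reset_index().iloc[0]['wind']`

205

merge on 'city' (how='inner') → 7 rows:
     city  days  wind  high
0   Cairo    12   102    23
1   Cairo     2    46    23
2  Denver    15    40     6
3  Denver    27    80     6
4   Cairo    30    22    23
5  Denver     5   106     6
6   Cairo    15    81    23
filter rows where days > 5:
     city  days  wind  high
0   Cairo    12   102    23
2  Denver    15    40     6
3  Denver    27    80     6
4   Cairo    30    22    23
6   Cairo    15    81    23
group by city, sum of wind:
city
Cairo     205
Denver    120
Name: wind, dtype: int64
reset_index():
     city  wind
0   Cairo   205
1  Denver   120
value at position 0, column 'wind' → 205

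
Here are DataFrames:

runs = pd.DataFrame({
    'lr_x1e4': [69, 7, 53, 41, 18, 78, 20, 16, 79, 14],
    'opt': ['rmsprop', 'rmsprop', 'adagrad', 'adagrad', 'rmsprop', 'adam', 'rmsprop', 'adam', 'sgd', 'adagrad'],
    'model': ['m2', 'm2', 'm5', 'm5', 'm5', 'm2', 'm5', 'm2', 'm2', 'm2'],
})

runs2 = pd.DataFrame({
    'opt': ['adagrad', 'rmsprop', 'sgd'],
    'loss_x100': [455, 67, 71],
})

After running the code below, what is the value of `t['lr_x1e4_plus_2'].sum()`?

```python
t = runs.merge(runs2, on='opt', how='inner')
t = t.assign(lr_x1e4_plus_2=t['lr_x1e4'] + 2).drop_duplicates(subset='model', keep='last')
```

38

merge on 'opt' (how='inner') → 8 rows:
   lr_x1e4      opt model  loss_x100
0       69  rmsprop    m2         67
1        7  rmsprop    m2         67
2       53  adagrad    m5        455
3       41  adagrad    m5        455
4       18  rmsprop    m5         67
5       20  rmsprop    m5         67
6       79      sgd    m2         71
7       14  adagrad    m2        455
add column lr_x1e4_plus_2 = t['lr_x1e4'] + 2:
   lr_x1e4      opt model  loss_x100  lr_x1e4_plus_2
0       69  rmsprop    m2         67              71
1        7  rmsprop    m2         67               9
2       53  adagrad    m5        455              55
3       41  adagrad    m5        455              43
4       18  rmsprop    m5         67              20
5       20  rmsprop    m5         67              22
6       79      sgd    m2         71              81
7       14  adagrad    m2        455              16
drop duplicate model (keep=last):
   lr_x1e4      opt model  loss_x100  lr_x1e4_plus_2
5       20  rmsprop    m5         67              22
7       14  adagrad    m2        455              16
The sum of column 'lr_x1e4_plus_2' is 38.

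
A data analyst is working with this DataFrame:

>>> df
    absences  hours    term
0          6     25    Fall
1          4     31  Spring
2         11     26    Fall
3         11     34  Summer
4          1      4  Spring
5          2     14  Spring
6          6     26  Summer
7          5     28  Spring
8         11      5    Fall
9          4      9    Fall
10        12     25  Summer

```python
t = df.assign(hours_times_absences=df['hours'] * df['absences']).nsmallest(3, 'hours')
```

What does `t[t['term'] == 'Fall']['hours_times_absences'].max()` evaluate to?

55

add column hours_times_absences = df['hours'] * df['absences']:
    absences  hours    term  hours_times_absences
0          6     25    Fall                   150
1          4     31  Spring                   124
2         11     26    Fall                   286
3         11     34  Summer                   374
4          1      4  Spring                     4
5          2     14  Spring                    28
6          6     26  Summer                   156
7          5     28  Spring                   140
8         11      5    Fall                    55
9          4      9    Fall                    36
10        12     25  Summer                   300
take 3 rows with smallest hours:
   absences  hours    term  hours_times_absences
4         1      4  Spring                     4
8        11      5    Fall                    55
9         4      9    Fall                    36
filter rows where term == 'Fall':
   absences  hours  term  hours_times_absences
8        11      5  Fall                    55
9         4      9  Fall                    36
Hence 55.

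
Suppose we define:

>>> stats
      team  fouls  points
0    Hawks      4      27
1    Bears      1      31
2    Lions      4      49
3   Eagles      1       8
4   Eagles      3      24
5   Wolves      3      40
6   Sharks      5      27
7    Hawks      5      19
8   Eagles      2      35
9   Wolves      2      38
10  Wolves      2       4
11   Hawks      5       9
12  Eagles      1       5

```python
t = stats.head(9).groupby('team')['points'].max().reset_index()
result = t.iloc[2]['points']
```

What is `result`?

27

take first 9 rows:
     team  fouls  points
0   Hawks      4      27
1   Bears      1      31
2   Lions      4      49
3  Eagles      1       8
4  Eagles      3      24
5  Wolves      3      40
6  Sharks      5      27
7   Hawks      5      19
8  Eagles      2      35
group by team, max of points:
team
Bears     31
Eagles    35
Hawks     27
Lions     49
Sharks    27
Wolves    40
Name: points, dtype: int64
reset_index():
     team  points
0   Bears      31
1  Eagles      35
2   Hawks      27
3   Lions      49
4  Sharks      27
5  Wolves      40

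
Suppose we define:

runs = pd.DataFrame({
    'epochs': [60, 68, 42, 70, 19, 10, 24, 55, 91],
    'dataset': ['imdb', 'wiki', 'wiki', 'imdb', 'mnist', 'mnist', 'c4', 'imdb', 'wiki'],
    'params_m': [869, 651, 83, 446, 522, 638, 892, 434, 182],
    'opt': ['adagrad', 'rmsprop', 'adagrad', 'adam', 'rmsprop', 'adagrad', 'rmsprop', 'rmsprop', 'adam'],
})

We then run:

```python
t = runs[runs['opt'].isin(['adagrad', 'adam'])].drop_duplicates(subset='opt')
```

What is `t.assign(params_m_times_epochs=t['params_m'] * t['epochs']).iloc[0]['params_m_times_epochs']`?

filter rows where opt in ['adagrad', 'adam']:
   epochs dataset  params_m      opt
0      60    imdb       869  adagrad
2      42    wiki        83  adagrad
3      70    imdb       446     adam
5      10   mnist       638  adagrad
8      91    wiki       182     adam
drop duplicate opt (keep=first):
   epochs dataset  params_m      opt
0      60    imdb       869  adagrad
3      70    imdb       446     adam
add column params_m_times_epochs = t['params_m'] * t['epochs']:
   epochs dataset  params_m      opt  params_m_times_epochs
0      60    imdb       869  adagrad                  52140
3      70    imdb       446     adam                  31220
Reading off the value at position 0, column 'params_m_times_epochs', we get 52140.

52140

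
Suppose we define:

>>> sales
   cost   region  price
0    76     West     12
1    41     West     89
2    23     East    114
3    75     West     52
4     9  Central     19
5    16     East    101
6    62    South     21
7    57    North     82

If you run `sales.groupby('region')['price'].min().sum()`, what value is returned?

235

group by region, min of price:
region
Central     19
East       101
North       82
South       21
West        12
Name: price, dtype: int64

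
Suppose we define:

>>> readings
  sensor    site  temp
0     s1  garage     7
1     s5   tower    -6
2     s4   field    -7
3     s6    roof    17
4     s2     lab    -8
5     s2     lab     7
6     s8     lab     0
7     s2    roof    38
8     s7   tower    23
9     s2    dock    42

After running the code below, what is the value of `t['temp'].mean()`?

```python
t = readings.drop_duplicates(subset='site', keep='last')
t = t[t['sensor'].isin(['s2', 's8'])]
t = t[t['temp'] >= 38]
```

40.0

drop duplicate site (keep=last):
  sensor    site  temp
0     s1  garage     7
2     s4   field    -7
6     s8     lab     0
7     s2    roof    38
8     s7   tower    23
9     s2    dock    42
filter rows where sensor in ['s2', 's8']:
  sensor  site  temp
6     s8   lab     0
7     s2  roof    38
9     s2  dock    42
filter rows where temp >= 38:
  sensor  site  temp
7     s2  roof    38
9     s2  dock    42
The mean of column 'temp' is 40.0.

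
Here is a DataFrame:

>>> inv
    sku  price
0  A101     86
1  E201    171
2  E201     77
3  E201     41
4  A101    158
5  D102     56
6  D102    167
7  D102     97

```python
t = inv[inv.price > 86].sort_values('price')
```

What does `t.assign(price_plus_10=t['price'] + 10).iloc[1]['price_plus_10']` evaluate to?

168

filter rows where price > 86:
    sku  price
1  E201    171
4  A101    158
6  D102    167
7  D102     97
sort by price:
    sku  price
7  D102     97
4  A101    158
6  D102    167
1  E201    171
add column price_plus_10 = t['price'] + 10:
    sku  price  price_plus_10
7  D102     97            107
4  A101    158            168
6  D102    167            177
1  E201    171            181
So iloc[1]['price_plus_10'] = 168.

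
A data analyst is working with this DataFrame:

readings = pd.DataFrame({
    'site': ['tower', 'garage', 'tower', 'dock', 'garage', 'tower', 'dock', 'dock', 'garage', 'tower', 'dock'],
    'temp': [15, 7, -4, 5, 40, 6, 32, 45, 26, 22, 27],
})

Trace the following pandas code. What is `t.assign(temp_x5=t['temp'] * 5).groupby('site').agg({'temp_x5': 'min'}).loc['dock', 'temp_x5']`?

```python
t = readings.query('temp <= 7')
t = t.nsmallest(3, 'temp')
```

25

filter rows where temp <= 7:
     site  temp
1  garage     7
2   tower    -4
3    dock     5
5   tower     6
take 3 rows with smallest temp:
    site  temp
2  tower    -4
3   dock     5
5  tower     6
add column temp_x5 = t['temp'] * 5:
    site  temp  temp_x5
2  tower    -4      -20
3   dock     5       25
5  tower     6       30
group by site, min of temp_x5:
       temp_x5
site          
dock        25
tower      -20
Taking the value at row 'dock', column 'temp_x5' gives 25.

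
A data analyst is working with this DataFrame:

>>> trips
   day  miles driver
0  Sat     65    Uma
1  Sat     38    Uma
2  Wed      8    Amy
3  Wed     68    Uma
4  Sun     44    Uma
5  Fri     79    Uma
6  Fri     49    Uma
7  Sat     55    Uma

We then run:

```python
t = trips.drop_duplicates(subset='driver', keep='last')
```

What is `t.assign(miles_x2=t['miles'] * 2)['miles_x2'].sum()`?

126

drop duplicate driver (keep=last):
   day  miles driver
2  Wed      8    Amy
7  Sat     55    Uma
add column miles_x2 = t['miles'] * 2:
   day  miles driver  miles_x2
2  Wed      8    Amy        16
7  Sat     55    Uma       110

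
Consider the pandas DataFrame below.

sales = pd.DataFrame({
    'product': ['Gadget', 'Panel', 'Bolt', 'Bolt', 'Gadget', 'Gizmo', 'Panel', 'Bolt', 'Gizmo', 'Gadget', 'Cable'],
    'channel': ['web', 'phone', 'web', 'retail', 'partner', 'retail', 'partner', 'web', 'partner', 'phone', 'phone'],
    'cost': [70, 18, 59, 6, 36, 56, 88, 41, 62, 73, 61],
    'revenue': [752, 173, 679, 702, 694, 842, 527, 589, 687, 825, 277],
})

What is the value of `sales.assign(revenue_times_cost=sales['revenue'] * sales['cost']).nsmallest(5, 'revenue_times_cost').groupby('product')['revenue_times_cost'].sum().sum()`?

73356

add column revenue_times_cost = sales['revenue'] * sales['cost']:
   product  channel  cost  revenue  revenue_times_cost
0   Gadget      web    70      752               52640
1    Panel    phone    18      173                3114
2     Bolt      web    59      679               40061
3     Bolt   retail     6      702                4212
4   Gadget  partner    36      694               24984
5    Gizmo   retail    56      842               47152
6    Panel  partner    88      527               46376
7     Bolt      web    41      589               24149
8    Gizmo  partner    62      687               42594
9   Gadget    phone    73      825               60225
10   Cable    phone    61      277               16897
take 5 rows with smallest revenue_times_cost:
   product  channel  cost  revenue  revenue_times_cost
1    Panel    phone    18      173                3114
3     Bolt   retail     6      702                4212
10   Cable    phone    61      277               16897
7     Bolt      web    41      589               24149
4   Gadget  partner    36      694               24984
group by product, sum of revenue_times_cost:
product
Bolt      28361
Cable     16897
Gadget    24984
Panel      3114
Name: revenue_times_cost, dtype: int64
So sum() = 73356.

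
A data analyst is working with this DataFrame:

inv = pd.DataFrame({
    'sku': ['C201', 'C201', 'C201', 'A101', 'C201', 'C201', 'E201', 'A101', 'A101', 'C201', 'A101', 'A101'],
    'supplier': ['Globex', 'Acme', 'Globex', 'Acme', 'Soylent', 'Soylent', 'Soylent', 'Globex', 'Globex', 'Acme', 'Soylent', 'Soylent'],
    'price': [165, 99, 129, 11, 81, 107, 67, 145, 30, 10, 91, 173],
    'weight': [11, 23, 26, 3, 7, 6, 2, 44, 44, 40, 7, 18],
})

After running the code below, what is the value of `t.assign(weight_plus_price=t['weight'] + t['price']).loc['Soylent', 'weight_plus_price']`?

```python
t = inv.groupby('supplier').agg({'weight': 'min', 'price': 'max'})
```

group by supplier: min(weight), max(price):
          weight  price
supplier               
Acme           3     99
Globex        11    165
Soylent        2    173
add column weight_plus_price = t['weight'] + t['price']:
          weight  price  weight_plus_price
supplier                                  
Acme           3     99                102
Globex        11    165                176
Soylent        2    173                175
Taking the value at row 'Soylent', column 'weight_plus_price' gives 175.

175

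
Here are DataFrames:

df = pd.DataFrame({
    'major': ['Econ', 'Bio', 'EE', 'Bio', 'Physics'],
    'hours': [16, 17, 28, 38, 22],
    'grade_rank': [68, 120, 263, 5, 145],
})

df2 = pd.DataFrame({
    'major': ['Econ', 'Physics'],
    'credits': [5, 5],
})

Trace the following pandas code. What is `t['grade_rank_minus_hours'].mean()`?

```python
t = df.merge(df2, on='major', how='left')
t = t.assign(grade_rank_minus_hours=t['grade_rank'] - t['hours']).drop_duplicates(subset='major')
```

merge on 'major' (how='left') → 5 rows:
     major  hours  grade_rank  credits
0     Econ     16          68      5.0
1      Bio     17         120      NaN
2       EE     28         263      NaN
3      Bio     38           5      NaN
4  Physics     22         145      5.0
add column grade_rank_minus_hours = t['grade_rank'] - t['hours']:
     major  hours  grade_rank  credits  grade_rank_minus_hours
0     Econ     16          68      5.0                      52
1      Bio     17         120      NaN                     103
2       EE     28         263      NaN                     235
3      Bio     38           5      NaN                     -33
4  Physics     22         145      5.0                     123
drop duplicate major (keep=first):
     major  hours  grade_rank  credits  grade_rank_minus_hours
0     Econ     16          68      5.0                      52
1      Bio     17         120      NaN                     103
2       EE     28         263      NaN                     235
4  Physics     22         145      5.0                     123

128.25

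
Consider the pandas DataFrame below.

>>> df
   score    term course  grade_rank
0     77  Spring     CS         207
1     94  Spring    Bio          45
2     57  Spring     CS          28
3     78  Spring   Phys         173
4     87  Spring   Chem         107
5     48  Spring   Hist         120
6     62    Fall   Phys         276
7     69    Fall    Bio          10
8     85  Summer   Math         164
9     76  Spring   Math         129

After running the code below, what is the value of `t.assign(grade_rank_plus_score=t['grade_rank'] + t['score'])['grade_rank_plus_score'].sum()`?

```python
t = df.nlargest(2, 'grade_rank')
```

take 2 rows with largest grade_rank:
   score    term course  grade_rank
6     62    Fall   Phys         276
0     77  Spring     CS         207
add column grade_rank_plus_score = t['grade_rank'] + t['score']:
   score    term course  grade_rank  grade_rank_plus_score
6     62    Fall   Phys         276                    338
0     77  Spring     CS         207                    284
The sum of column 'grade_rank_plus_score' is 622.

622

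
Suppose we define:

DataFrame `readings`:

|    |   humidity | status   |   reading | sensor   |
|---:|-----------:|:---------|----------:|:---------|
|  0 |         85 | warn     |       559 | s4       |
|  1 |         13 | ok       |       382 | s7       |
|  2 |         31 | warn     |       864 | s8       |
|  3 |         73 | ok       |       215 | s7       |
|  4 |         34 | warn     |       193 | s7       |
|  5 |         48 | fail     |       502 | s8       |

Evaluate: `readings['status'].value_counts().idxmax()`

warn

value_counts of status:
status
warn    3
ok      2
fail    1
Name: count, dtype: int64
Then the label with the largest value: warn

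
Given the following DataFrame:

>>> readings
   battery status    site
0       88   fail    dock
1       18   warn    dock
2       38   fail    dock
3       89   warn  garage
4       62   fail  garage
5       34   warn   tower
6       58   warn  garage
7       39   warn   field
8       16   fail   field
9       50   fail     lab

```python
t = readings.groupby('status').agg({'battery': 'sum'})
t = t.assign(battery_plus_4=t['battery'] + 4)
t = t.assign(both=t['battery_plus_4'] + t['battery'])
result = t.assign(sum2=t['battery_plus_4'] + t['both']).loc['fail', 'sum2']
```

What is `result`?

group by status, sum of battery:
        battery
status         
fail        254
warn        238
add column battery_plus_4 = t['battery'] + 4:
        battery  battery_plus_4
status                         
fail        254             258
warn        238             242
add column both = t['battery_plus_4'] + t['battery']:
        battery  battery_plus_4  both
status                               
fail        254             258   512
warn        238             242   480
add column sum2 = t['battery_plus_4'] + t['both']:
        battery  battery_plus_4  both  sum2
status                                     
fail        254             258   512   770
warn        238             242   480   722

770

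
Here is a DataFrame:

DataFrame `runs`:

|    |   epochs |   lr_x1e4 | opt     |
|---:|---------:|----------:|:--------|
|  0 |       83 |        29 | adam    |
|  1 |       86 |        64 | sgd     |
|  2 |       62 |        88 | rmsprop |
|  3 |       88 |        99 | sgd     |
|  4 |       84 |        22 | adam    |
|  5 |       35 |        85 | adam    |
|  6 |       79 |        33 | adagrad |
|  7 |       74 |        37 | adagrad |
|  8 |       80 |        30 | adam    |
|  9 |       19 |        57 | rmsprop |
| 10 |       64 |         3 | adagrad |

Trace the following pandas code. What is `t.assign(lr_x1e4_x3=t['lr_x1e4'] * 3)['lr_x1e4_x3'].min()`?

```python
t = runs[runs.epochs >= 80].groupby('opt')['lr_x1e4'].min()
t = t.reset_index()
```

66

filter rows where epochs >= 80:
   epochs  lr_x1e4   opt
0      83       29  adam
1      86       64   sgd
3      88       99   sgd
4      84       22  adam
8      80       30  adam
group by opt, min of lr_x1e4:
opt
adam    22
sgd     64
Name: lr_x1e4, dtype: int64
reset_index():
    opt  lr_x1e4
0  adam       22
1   sgd       64
add column lr_x1e4_x3 = t['lr_x1e4'] * 3:
    opt  lr_x1e4  lr_x1e4_x3
0  adam       22          66
1   sgd       64         192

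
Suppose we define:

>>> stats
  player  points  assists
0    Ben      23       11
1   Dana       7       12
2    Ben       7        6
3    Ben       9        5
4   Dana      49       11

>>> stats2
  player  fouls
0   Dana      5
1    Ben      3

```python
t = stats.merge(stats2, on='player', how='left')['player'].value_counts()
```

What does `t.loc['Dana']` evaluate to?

2

merge on 'player' (how='left') → 5 rows:
  player  points  assists  fouls
0    Ben      23       11      3
1   Dana       7       12      5
2    Ben       7        6      3
3    Ben       9        5      3
4   Dana      49       11      5
value_counts of player:
player
Ben     3
Dana    2
Name: count, dtype: int64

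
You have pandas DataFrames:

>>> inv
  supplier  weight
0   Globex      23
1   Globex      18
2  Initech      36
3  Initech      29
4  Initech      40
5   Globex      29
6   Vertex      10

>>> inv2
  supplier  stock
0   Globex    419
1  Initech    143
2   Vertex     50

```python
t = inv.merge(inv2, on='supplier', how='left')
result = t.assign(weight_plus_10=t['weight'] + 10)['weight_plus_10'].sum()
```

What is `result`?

255

merge on 'supplier' (how='left') → 7 rows:
  supplier  weight  stock
0   Globex      23    419
1   Globex      18    419
2  Initech      36    143
3  Initech      29    143
4  Initech      40    143
5   Globex      29    419
6   Vertex      10     50
add column weight_plus_10 = t['weight'] + 10:
  supplier  weight  stock  weight_plus_10
0   Globex      23    419              33
1   Globex      18    419              28
2  Initech      36    143              46
3  Initech      29    143              39
4  Initech      40    143              50
5   Globex      29    419              39
6   Vertex      10     50              20
The sum of column 'weight_plus_10' is 255.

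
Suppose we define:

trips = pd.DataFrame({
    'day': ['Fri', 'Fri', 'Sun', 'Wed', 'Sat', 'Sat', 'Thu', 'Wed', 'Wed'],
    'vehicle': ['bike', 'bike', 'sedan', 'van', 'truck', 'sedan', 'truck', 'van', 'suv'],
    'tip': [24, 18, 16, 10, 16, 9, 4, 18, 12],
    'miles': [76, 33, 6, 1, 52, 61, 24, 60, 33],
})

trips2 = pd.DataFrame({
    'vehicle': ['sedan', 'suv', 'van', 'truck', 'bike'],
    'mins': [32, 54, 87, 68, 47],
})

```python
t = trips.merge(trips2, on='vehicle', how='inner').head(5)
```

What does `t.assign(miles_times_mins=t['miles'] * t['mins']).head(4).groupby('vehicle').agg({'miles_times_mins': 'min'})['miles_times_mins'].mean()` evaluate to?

610.0

merge on 'vehicle' (how='inner') → 9 rows:
   day vehicle  tip  miles  mins
0  Fri    bike   24     76    47
1  Fri    bike   18     33    47
2  Sun   sedan   16      6    32
3  Wed     van   10      1    87
4  Sat   truck   16     52    68
5  Sat   sedan    9     61    32
6  Thu   truck    4     24    68
7  Wed     van   18     60    87
8  Wed     suv   12     33    54
take first 5 rows:
   day vehicle  tip  miles  mins
0  Fri    bike   24     76    47
1  Fri    bike   18     33    47
2  Sun   sedan   16      6    32
3  Wed     van   10      1    87
4  Sat   truck   16     52    68
add column miles_times_mins = t['miles'] * t['mins']:
   day vehicle  tip  miles  mins  miles_times_mins
0  Fri    bike   24     76    47              3572
1  Fri    bike   18     33    47              1551
2  Sun   sedan   16      6    32               192
3  Wed     van   10      1    87                87
4  Sat   truck   16     52    68              3536
take first 4 rows:
   day vehicle  tip  miles  mins  miles_times_mins
0  Fri    bike   24     76    47              3572
1  Fri    bike   18     33    47              1551
2  Sun   sedan   16      6    32               192
3  Wed     van   10      1    87                87
group by vehicle, min of miles_times_mins:
         miles_times_mins
vehicle                  
bike                 1551
sedan                 192
van                    87
Then the mean of column 'miles_times_mins': 610.0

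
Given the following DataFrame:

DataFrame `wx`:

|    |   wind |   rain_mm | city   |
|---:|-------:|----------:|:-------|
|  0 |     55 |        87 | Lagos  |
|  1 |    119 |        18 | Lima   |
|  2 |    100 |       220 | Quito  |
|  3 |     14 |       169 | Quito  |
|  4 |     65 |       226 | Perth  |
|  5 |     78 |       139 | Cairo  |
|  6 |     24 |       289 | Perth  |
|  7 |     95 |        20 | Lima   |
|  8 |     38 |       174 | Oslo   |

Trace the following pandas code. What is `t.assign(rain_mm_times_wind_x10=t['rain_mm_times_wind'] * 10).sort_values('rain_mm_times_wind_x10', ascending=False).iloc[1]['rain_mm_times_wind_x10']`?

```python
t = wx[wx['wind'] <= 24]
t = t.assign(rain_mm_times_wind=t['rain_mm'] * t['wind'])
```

23660

filter rows where wind <= 24:
   wind  rain_mm   city
3    14      169  Quito
6    24      289  Perth
add column rain_mm_times_wind = t['rain_mm'] * t['wind']:
   wind  rain_mm   city  rain_mm_times_wind
3    14      169  Quito                2366
6    24      289  Perth                6936
add column rain_mm_times_wind_x10 = t['rain_mm_times_wind'] * 10:
   wind  rain_mm   city  rain_mm_times_wind  rain_mm_times_wind_x10
3    14      169  Quito                2366                   23660
6    24      289  Perth                6936                   69360
sort by rain_mm_times_wind_x10 descending:
   wind  rain_mm   city  rain_mm_times_wind  rain_mm_times_wind_x10
6    24      289  Perth                6936                   69360
3    14      169  Quito                2366                   23660
So iloc[1]['rain_mm_times_wind_x10'] = 23660.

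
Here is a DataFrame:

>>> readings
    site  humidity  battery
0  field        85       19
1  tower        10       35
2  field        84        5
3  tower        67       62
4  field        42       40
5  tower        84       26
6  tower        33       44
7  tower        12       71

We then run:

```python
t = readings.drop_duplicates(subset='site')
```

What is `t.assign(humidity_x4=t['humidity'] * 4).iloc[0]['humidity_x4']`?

drop duplicate site (keep=first):
    site  humidity  battery
0  field        85       19
1  tower        10       35
add column humidity_x4 = t['humidity'] * 4:
    site  humidity  battery  humidity_x4
0  field        85       19          340
1  tower        10       35           40

340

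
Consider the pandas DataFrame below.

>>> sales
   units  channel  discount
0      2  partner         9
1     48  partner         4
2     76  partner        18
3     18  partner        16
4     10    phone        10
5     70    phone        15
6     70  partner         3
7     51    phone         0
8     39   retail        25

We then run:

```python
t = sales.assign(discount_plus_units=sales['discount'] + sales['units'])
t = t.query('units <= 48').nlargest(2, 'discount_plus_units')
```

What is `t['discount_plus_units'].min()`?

52

add column discount_plus_units = sales['discount'] + sales['units']:
   units  channel  discount  discount_plus_units
0      2  partner         9                   11
1     48  partner         4                   52
2     76  partner        18                   94
3     18  partner        16                   34
4     10    phone        10                   20
5     70    phone        15                   85
6     70  partner         3                   73
7     51    phone         0                   51
8     39   retail        25                   64
filter rows where units <= 48:
   units  channel  discount  discount_plus_units
0      2  partner         9                   11
1     48  partner         4                   52
3     18  partner        16                   34
4     10    phone        10                   20
8     39   retail        25                   64
take 2 rows with largest discount_plus_units:
   units  channel  discount  discount_plus_units
8     39   retail        25                   64
1     48  partner         4                   52
Then the min of column 'discount_plus_units': 52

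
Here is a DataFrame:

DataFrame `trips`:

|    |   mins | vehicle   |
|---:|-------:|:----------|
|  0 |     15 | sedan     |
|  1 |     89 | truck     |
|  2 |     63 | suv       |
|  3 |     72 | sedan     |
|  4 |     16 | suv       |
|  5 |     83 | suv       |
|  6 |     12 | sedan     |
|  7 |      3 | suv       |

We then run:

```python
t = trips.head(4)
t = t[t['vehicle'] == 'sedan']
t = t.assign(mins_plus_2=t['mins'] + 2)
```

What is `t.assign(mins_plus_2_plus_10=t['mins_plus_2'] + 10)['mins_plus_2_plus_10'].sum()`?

take first 4 rows:
   mins vehicle
0    15   sedan
1    89   truck
2    63     suv
3    72   sedan
filter rows where vehicle == 'sedan':
   mins vehicle
0    15   sedan
3    72   sedan
add column mins_plus_2 = t['mins'] + 2:
   mins vehicle  mins_plus_2
0    15   sedan           17
3    72   sedan           74
add column mins_plus_2_plus_10 = t['mins_plus_2'] + 10:
   mins vehicle  mins_plus_2  mins_plus_2_plus_10
0    15   sedan           17                   27
3    72   sedan           74                   84
Hence 111.

111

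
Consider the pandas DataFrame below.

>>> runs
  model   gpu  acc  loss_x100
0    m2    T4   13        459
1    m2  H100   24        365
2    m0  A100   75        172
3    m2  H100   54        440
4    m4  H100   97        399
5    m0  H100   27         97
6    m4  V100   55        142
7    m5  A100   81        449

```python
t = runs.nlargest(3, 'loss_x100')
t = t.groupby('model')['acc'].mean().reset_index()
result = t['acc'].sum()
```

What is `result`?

114.5

take 3 rows with largest loss_x100:
  model   gpu  acc  loss_x100
0    m2    T4   13        459
7    m5  A100   81        449
3    m2  H100   54        440
group by model, mean of acc:
model
m2    33.5
m5    81.0
Name: acc, dtype: float64
reset_index():
  model   acc
0    m2  33.5
1    m5  81.0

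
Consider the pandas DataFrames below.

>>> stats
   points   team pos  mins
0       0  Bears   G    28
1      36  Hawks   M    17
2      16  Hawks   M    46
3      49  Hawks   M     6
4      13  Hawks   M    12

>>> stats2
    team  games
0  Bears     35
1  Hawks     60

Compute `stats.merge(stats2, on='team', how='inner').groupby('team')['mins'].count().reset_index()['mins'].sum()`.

5

merge on 'team' (how='inner') → 5 rows:
   points   team pos  mins  games
0       0  Bears   G    28     35
1      36  Hawks   M    17     60
2      16  Hawks   M    46     60
3      49  Hawks   M     6     60
4      13  Hawks   M    12     60
group by team, count of mins:
team
Bears    1
Hawks    4
Name: mins, dtype: int64
reset_index():
    team  mins
0  Bears     1
1  Hawks     4
sum of column 'mins' → 5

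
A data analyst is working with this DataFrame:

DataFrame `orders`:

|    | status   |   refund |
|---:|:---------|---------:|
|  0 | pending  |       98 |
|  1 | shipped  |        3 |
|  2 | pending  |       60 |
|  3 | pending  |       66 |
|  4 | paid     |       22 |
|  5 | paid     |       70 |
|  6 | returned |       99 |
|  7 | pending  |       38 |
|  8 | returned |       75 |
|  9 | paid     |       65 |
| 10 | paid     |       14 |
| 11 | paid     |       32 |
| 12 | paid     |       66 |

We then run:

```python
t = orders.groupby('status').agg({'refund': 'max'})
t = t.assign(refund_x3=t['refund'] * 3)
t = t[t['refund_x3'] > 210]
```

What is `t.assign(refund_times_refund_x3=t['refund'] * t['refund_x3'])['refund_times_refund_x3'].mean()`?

group by status, max of refund:
          refund
status          
paid          70
pending       98
returned      99
shipped        3
add column refund_x3 = t['refund'] * 3:
          refund  refund_x3
status                     
paid          70        210
pending       98        294
returned      99        297
shipped        3          9
filter rows where refund_x3 > 210:
          refund  refund_x3
status                     
pending       98        294
returned      99        297
add column refund_times_refund_x3 = t['refund'] * t['refund_x3']:
          refund  refund_x3  refund_times_refund_x3
status                                             
pending       98        294                   28812
returned      99        297                   29403

29107.5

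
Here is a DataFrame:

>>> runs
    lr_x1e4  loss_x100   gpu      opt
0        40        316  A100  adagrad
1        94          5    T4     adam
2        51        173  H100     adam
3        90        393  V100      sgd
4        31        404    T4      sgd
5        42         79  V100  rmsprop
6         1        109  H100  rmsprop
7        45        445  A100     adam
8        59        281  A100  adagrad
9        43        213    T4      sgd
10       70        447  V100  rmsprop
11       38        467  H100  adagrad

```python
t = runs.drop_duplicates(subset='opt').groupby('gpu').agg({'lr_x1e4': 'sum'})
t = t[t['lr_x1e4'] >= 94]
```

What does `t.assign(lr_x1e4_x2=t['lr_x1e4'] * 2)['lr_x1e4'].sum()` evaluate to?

drop duplicate opt (keep=first):
   lr_x1e4  loss_x100   gpu      opt
0       40        316  A100  adagrad
1       94          5    T4     adam
3       90        393  V100      sgd
5       42         79  V100  rmsprop
group by gpu, sum of lr_x1e4:
      lr_x1e4
gpu          
A100       40
T4         94
V100      132
filter rows where lr_x1e4 >= 94:
      lr_x1e4
gpu          
T4         94
V100      132
add column lr_x1e4_x2 = t['lr_x1e4'] * 2:
      lr_x1e4  lr_x1e4_x2
gpu                      
T4         94         188
V100      132         264
So sum() = 226.

226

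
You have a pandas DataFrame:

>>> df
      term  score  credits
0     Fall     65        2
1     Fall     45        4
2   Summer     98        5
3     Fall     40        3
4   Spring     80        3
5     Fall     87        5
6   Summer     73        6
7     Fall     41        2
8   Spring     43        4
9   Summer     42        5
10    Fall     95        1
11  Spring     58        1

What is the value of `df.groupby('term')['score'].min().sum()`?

125

group by term, min of score:
term
Fall      40
Spring    43
Summer    42
Name: score, dtype: int64
Then the sum of the resulting series: 125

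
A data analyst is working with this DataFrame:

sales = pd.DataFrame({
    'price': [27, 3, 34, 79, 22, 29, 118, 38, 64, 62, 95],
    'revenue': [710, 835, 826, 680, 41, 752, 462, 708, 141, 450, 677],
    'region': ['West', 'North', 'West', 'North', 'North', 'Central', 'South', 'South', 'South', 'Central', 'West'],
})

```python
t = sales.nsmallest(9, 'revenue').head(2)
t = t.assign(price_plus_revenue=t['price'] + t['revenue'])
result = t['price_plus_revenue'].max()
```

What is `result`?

take 9 rows with smallest revenue:
    price  revenue   region
4      22       41    North
8      64      141    South
9      62      450  Central
6     118      462    South
10     95      677     West
3      79      680    North
7      38      708    South
0      27      710     West
5      29      752  Central
take first 2 rows:
   price  revenue region
4     22       41  North
8     64      141  South
add column price_plus_revenue = t['price'] + t['revenue']:
   price  revenue region  price_plus_revenue
4     22       41  North                  63
8     64      141  South                 205

205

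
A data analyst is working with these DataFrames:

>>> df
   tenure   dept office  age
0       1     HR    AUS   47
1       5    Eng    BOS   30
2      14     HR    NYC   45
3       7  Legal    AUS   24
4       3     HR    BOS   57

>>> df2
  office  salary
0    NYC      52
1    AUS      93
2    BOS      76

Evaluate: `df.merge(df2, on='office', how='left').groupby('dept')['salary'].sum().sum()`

merge on 'office' (how='left') → 5 rows:
   tenure   dept office  age  salary
0       1     HR    AUS   47      93
1       5    Eng    BOS   30      76
2      14     HR    NYC   45      52
3       7  Legal    AUS   24      93
4       3     HR    BOS   57      76
group by dept, sum of salary:
dept
Eng       76
HR       221
Legal     93
Name: salary, dtype: int64
Hence 390.

390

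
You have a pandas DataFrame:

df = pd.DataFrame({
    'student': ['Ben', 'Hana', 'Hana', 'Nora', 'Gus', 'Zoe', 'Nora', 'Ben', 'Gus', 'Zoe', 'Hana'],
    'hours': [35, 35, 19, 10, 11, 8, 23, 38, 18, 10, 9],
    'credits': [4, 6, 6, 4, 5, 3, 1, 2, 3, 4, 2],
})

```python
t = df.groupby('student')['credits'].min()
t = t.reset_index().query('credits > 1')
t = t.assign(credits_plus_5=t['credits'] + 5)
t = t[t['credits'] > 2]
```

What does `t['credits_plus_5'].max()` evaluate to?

group by student, min of credits:
student
Ben     2
Gus     3
Hana    2
Nora    1
Zoe     3
Name: credits, dtype: int64
reset_index():
  student  credits
0     Ben        2
1     Gus        3
2    Hana        2
3    Nora        1
4     Zoe        3
filter rows where credits > 1:
  student  credits
0     Ben        2
1     Gus        3
2    Hana        2
4     Zoe        3
add column credits_plus_5 = t['credits'] + 5:
  student  credits  credits_plus_5
0     Ben        2               7
1     Gus        3               8
2    Hana        2               7
4     Zoe        3               8
filter rows where credits > 2:
  student  credits  credits_plus_5
1     Gus        3               8
4     Zoe        3               8

8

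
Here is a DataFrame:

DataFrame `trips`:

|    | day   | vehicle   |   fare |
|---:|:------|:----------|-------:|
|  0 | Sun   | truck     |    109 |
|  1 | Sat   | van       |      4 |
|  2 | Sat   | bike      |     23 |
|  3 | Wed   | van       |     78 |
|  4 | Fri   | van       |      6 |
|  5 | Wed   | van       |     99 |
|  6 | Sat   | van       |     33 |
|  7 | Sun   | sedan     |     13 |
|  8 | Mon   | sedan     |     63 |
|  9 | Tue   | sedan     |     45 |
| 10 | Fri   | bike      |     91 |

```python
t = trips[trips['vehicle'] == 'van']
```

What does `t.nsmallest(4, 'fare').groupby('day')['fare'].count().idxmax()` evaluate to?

filter rows where vehicle == 'van':
   day vehicle  fare
1  Sat     van     4
3  Wed     van    78
4  Fri     van     6
5  Wed     van    99
6  Sat     van    33
take 4 rows with smallest fare:
   day vehicle  fare
1  Sat     van     4
4  Fri     van     6
6  Sat     van    33
3  Wed     van    78
group by day, count of fare:
day
Fri    1
Sat    2
Wed    1
Name: fare, dtype: int64

Sat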